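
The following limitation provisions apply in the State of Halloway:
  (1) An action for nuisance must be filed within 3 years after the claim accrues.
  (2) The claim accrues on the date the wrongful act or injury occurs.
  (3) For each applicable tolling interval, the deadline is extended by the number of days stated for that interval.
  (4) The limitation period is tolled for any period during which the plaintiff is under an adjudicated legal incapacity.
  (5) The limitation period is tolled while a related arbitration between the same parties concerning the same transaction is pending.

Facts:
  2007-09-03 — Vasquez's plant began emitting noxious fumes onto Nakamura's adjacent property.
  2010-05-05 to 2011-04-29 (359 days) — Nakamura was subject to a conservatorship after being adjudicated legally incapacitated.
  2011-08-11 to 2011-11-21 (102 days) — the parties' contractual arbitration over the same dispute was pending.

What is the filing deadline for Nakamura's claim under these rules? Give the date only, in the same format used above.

The claim accrued on 2007-09-03, when the wrongful act occurred.
3 years from 2007-09-03 is 2010-09-03.
The plaintiff's legal incapacity from 2010-05-05 to 2011-04-29 tolled the period for 359 days, extending the deadline to 2011-08-28.
Because the pending related arbitration ran from 2011-08-11 to 2011-11-21, the deadline is extended by 102 days to 2011-12-08.

2011-12-08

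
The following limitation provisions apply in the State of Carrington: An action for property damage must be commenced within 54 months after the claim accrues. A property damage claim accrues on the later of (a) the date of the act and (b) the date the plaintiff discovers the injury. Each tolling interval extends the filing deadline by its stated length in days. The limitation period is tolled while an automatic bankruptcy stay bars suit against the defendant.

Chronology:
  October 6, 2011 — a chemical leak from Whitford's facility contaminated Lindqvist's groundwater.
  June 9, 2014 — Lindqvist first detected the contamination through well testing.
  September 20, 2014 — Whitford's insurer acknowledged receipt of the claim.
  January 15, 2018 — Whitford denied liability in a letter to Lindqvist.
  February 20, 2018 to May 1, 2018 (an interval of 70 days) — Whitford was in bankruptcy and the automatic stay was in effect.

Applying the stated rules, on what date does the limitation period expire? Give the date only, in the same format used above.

Because discovery on June 9, 2014 post-dates the October 6, 2011 act, accrual under the later-of rule falls on June 9, 2014.
54 months from June 9, 2014 is December 9, 2018.
The period was tolled for 70 days by the automatic bankruptcy stay (February 20, 2018 to May 1, 2018), pushing the deadline to February 17, 2019.
None of the other events listed affects the running of the period under the stated rules.

February 17, 2019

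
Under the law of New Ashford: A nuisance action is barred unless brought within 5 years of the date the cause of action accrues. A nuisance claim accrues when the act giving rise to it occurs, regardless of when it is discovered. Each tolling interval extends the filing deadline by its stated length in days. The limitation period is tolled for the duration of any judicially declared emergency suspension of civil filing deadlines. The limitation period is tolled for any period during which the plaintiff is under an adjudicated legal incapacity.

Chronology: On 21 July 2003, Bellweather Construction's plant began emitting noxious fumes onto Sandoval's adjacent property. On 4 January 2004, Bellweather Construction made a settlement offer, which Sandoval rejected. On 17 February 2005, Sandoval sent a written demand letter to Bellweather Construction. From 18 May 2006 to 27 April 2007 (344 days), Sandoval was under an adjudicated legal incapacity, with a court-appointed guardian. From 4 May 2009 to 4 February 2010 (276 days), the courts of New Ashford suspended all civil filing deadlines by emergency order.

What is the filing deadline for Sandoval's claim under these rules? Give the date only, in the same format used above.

2 April 2010

The claim accrued on 21 July 2003, when the wrongful act occurred.
5 years from 21 July 2003 is 21 July 2008.
The period was tolled for 344 days by the plaintiff's legal incapacity (18 May 2006 to 27 April 2007), pushing the deadline to 30 June 2009.
Because the emergency suspension of filing deadlines ran from 4 May 2009 to 4 February 2010, the deadline is extended by 276 days to 2 April 2010.
None of the other events listed affects the running of the period under the stated rules.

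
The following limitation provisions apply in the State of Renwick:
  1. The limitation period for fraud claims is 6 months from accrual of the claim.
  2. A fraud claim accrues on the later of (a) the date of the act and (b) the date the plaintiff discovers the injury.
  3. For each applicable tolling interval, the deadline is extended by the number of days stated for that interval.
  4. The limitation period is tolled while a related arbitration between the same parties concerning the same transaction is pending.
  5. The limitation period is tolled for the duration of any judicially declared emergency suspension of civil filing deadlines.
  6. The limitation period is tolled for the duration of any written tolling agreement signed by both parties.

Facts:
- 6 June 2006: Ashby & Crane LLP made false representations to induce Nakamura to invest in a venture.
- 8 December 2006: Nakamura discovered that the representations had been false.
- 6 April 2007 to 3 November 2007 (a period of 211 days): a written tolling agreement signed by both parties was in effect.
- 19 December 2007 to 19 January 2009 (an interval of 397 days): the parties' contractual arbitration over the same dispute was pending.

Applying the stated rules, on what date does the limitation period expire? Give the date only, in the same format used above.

Taking the later of the act (6 June 2006) and discovery (8 December 2006), the claim accrued on 8 December 2006.
6 months from 8 December 2006 is 8 June 2007.
The written tolling agreement from 6 April 2007 to 3 November 2007 tolled the period for 211 days, extending the deadline to 5 January 2008.
The pending related arbitration from 19 December 2007 to 19 January 2009 tolled the period for 397 days, extending the deadline to 5 February 2009.

5 February 2009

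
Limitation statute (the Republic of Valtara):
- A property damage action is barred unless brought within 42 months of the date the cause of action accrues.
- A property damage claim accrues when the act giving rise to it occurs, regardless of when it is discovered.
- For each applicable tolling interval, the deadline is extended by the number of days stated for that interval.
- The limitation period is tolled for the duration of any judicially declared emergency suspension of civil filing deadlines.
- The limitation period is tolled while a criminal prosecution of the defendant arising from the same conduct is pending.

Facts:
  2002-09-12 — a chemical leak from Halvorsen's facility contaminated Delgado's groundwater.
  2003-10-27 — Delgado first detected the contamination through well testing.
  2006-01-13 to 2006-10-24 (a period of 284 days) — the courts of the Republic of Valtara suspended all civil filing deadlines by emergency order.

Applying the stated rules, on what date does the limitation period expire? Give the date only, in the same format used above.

The claim accrued on 2002-09-12, when the wrongful act occurred; under the stated occurrence rule the 2003-10-27 discovery does not delay accrual.
Adding the 42 months base period to 2002-09-12 gives a deadline of 2006-03-12, before any tolling.
Because the emergency suspension of filing deadlines ran from 2006-01-13 to 2006-10-24, the deadline is extended by 284 days to 2006-12-21.

2006-12-21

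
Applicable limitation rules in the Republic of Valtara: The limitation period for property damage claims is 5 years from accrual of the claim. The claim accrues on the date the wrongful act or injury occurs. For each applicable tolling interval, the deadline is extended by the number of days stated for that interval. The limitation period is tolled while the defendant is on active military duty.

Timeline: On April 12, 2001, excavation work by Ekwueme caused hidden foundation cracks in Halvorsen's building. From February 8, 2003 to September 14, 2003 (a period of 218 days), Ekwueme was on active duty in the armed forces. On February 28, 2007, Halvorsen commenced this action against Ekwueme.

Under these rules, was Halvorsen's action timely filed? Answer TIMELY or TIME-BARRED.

The claim accrued on April 12, 2001, the date of the act.
5 years from April 12, 2001 is April 12, 2006.
Because the defendant's active military service ran from February 8, 2003 to September 14, 2003, the deadline is extended by 218 days to November 16, 2006.
Filing on February 28, 2007 missed the November 16, 2006 deadline — the action is time-barred.

TIME-BARRED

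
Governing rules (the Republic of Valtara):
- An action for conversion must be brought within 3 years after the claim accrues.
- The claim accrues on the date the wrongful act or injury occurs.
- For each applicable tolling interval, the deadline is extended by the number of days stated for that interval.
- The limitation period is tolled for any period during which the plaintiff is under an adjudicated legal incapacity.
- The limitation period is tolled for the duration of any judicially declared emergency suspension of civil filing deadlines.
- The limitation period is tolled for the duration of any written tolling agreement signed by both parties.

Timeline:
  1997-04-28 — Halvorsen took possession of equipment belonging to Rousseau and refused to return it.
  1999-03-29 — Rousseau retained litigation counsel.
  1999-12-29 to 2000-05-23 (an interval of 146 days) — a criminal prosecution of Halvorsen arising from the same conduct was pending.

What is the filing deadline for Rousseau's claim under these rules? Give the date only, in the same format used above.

The limitation period began to run on 1997-04-28.
Adding the 3 years base period to 1997-04-28 gives a deadline of 2000-04-28, before any tolling.
Although a criminal prosecution ran from 1999-12-29 to 2000-05-23, the stated rules do not make that a tolling event, so it is disregarded.
The other events in the timeline have no effect on the limitation period under the stated rules.

2000-04-28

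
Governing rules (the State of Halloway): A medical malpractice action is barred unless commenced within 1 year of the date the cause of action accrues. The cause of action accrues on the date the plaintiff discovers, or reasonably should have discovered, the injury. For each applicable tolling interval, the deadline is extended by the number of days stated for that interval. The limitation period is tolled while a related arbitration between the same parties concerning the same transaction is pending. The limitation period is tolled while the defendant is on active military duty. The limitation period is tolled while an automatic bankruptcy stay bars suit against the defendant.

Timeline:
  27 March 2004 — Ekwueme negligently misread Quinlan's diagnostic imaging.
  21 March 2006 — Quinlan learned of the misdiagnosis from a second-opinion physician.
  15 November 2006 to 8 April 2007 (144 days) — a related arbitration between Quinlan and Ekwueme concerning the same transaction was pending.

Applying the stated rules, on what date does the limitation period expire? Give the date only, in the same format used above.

12 August 2007

The claim did not accrue until Quinlan discovered the injury on 21 March 2006; the 27 March 2004 act date does not start the clock under the stated rule.
1 year from 21 March 2006 is 21 March 2007.
The pending related arbitration from 15 November 2006 to 8 April 2007 tolled the period for 144 days, extending the deadline to 12 August 2007.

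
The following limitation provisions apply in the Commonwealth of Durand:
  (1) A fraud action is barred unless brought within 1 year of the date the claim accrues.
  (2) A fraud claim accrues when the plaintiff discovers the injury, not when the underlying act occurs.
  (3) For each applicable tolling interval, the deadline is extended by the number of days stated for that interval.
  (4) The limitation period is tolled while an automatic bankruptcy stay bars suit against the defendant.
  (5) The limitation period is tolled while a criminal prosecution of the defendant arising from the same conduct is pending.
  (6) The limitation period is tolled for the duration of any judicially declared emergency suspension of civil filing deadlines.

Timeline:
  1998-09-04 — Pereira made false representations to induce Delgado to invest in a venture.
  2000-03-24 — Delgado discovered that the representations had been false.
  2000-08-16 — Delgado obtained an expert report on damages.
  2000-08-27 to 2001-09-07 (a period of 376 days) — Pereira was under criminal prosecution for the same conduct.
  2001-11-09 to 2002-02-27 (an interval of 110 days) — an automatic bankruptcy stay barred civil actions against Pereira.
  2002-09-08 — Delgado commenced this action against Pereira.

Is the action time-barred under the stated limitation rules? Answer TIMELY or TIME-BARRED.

TIME-BARRED

Under the discovery rule, the claim accrued on 2000-03-24, when Delgado discovered the injury — not on the 1998-09-04 date of the underlying act.
The untolled deadline — 1 year after 2000-03-24 — is 2001-03-24.
The pending criminal prosecution from 2000-08-27 to 2001-09-07 tolled the period for 376 days, extending the deadline to 2002-04-04.
The period was tolled for 110 days by the automatic bankruptcy stay (2001-11-09 to 2002-02-27), pushing the deadline to 2002-07-23.
Nothing else in the chronology tolls or restarts the period.
Filing on 2002-09-08 missed the 2002-07-23 deadline — the action is time-barred.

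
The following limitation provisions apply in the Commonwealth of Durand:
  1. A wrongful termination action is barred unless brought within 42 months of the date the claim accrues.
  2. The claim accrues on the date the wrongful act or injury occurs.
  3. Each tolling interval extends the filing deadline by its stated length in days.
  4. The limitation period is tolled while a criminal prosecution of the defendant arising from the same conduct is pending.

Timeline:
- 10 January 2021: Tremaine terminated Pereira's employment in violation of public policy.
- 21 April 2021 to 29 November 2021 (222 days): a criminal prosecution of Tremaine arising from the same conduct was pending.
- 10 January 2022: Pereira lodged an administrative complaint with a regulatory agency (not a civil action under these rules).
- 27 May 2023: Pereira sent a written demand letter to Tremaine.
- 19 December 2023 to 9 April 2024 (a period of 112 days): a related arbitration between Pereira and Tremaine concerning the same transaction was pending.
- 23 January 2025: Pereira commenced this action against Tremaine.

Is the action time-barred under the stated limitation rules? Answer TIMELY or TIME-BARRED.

The claim accrued on 10 January 2021, the date of the act.
The untolled deadline — 42 months after 10 January 2021 — is 10 July 2024.
The pending criminal prosecution from 21 April 2021 to 29 November 2021 tolled the period for 222 days, extending the deadline to 17 February 2025.
No stated provision tolls the period for a pending arbitration, so the interval from 19 December 2023 to 9 April 2024 has no effect on the deadline.
The other events in the timeline have no effect on the limitation period under the stated rules.
The 23 January 2025 filing precedes the 17 February 2025 deadline; the claim is timely.

TIMELY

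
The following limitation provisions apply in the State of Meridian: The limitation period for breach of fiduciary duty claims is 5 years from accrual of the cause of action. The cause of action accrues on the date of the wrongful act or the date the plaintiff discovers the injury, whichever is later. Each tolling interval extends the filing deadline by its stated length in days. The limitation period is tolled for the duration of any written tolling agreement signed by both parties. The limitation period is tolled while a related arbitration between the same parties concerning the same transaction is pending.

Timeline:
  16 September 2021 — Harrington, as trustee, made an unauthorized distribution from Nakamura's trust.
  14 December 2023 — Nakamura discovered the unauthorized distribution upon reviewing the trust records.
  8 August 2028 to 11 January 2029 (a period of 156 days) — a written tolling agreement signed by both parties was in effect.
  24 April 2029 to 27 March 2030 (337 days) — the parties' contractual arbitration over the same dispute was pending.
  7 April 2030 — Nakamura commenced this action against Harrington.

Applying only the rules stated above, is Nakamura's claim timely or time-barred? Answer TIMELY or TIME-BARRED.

Because discovery on 14 December 2023 post-dates the 16 September 2021 act, accrual under the later-of rule falls on 14 December 2023.
The untolled deadline — 5 years after 14 December 2023 — is 14 December 2028.
The written tolling agreement from 8 August 2028 to 11 January 2029 tolled the period for 156 days, extending the deadline to 19 May 2029.
The period was tolled for 337 days by the pending related arbitration (24 April 2029 to 27 March 2030), pushing the deadline to 21 April 2030.
Nakamura filed on 7 April 2030, before the 21 April 2030 deadline, so the action is timely.

TIMELY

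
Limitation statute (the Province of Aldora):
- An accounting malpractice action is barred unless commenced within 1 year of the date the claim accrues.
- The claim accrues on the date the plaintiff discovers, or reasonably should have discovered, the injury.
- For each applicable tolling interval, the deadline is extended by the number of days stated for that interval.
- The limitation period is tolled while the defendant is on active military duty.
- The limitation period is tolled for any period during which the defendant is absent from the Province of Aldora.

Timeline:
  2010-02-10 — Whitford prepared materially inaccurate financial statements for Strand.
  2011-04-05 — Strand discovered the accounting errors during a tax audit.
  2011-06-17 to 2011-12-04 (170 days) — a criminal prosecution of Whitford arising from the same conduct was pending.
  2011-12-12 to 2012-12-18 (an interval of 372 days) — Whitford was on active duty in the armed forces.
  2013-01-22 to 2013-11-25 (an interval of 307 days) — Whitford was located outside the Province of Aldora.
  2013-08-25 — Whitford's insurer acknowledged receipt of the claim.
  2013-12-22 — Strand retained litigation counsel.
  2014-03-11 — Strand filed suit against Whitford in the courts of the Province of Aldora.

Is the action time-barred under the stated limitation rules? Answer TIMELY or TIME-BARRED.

TIME-BARRED

Accrual is tied to discovery, so the period began on 2011-04-05 rather than on 2010-02-10 when the act occurred.
1 year from 2011-04-05 is 2012-04-05.
The period was tolled for 372 days by the defendant's active military service (2011-12-12 to 2012-12-18), pushing the deadline to 2013-04-12.
The defendant's absence from the jurisdiction from 2013-01-22 to 2013-11-25 tolled the period for 307 days, extending the deadline to 2014-02-13.
Although a criminal prosecution ran from 2011-06-17 to 2011-12-04, the stated rules do not make that a tolling event, so it is disregarded.
The other events in the timeline have no effect on the limitation period under the stated rules.
Strand filed on 2014-03-11, after the 2014-02-13 deadline, so the action is time-barred.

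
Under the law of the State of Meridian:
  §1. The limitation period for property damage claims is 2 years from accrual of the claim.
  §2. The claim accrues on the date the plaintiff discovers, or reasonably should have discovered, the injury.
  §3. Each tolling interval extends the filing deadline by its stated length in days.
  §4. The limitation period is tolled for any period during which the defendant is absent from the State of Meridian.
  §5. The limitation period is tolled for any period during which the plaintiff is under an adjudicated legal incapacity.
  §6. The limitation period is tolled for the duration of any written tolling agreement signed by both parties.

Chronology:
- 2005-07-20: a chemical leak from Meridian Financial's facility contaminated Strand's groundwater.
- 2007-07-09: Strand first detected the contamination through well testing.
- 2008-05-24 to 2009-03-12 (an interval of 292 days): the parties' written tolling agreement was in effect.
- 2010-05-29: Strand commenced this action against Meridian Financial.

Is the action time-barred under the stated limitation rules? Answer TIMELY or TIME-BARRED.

Accrual is tied to discovery, so the period began on 2007-07-09 rather than on 2005-07-20 when the act occurred.
Adding the 2 years base period to 2007-07-09 gives a deadline of 2009-07-09, before any tolling.
The written tolling agreement from 2008-05-24 to 2009-03-12 tolled the period for 292 days, extending the deadline to 2010-04-27.
Strand filed on 2010-05-29, after the 2010-04-27 deadline, so the action is time-barred.

TIME-BARRED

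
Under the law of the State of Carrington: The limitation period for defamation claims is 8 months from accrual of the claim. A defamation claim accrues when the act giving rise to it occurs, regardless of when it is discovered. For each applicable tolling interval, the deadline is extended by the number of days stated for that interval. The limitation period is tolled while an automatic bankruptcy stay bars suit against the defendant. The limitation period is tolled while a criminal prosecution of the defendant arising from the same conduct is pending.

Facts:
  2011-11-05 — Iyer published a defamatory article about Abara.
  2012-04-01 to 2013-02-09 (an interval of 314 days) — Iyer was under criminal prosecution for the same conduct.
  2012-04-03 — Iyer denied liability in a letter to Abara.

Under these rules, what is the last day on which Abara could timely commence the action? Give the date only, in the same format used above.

2013-05-15

The claim accrued on 2011-11-05, the date of the act.
The untolled deadline — 8 months after 2011-11-05 — is 2012-07-05.
The period was tolled for 314 days by the pending criminal prosecution (2012-04-01 to 2013-02-09), pushing the deadline to 2013-05-15.
The other events in the timeline have no effect on the limitation period under the stated rules.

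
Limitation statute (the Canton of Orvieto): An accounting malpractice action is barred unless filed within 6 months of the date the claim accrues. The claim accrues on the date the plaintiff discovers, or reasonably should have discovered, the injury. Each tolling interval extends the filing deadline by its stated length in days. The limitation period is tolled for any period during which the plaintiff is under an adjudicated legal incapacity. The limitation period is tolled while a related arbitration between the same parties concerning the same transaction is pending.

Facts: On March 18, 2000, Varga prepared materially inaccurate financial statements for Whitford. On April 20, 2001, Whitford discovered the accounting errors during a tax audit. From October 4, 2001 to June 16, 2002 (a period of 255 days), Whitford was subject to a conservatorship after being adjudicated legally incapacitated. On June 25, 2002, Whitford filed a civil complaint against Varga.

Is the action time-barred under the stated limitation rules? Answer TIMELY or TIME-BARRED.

TIMELY

Accrual is tied to discovery, so the period began on April 20, 2001 rather than on March 18, 2000 when the act occurred.
The untolled deadline — 6 months after April 20, 2001 — is October 20, 2001.
The plaintiff's legal incapacity from October 4, 2001 to June 16, 2002 tolled the period for 255 days, extending the deadline to July 2, 2002.
Filing on June 25, 2002 beat the July 2, 2002 deadline — the action is timely.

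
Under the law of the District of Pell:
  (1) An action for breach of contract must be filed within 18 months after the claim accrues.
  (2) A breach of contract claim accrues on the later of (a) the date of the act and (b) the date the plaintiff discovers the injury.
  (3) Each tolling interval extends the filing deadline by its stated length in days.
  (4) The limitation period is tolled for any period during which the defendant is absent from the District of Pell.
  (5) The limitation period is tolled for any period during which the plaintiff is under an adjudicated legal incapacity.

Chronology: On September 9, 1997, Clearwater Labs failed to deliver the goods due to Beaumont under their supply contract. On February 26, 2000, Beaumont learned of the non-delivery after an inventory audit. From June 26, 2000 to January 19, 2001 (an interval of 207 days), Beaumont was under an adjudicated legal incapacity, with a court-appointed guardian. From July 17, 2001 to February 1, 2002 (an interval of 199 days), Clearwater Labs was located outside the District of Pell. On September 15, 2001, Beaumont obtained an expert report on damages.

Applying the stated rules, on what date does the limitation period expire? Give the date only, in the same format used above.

October 6, 2002

Because discovery on February 26, 2000 post-dates the September 9, 1997 act, accrual under the later-of rule falls on February 26, 2000.
Adding the 18 months base period to February 26, 2000 gives a deadline of August 26, 2001, before any tolling.
Because the plaintiff's legal incapacity ran from June 26, 2000 to January 19, 2001, the deadline is extended by 207 days to March 21, 2002.
The defendant's absence from the jurisdiction from July 17, 2001 to February 1, 2002 tolled the period for 199 days, extending the deadline to October 6, 2002.
None of the other events listed affects the running of the period under the stated rules.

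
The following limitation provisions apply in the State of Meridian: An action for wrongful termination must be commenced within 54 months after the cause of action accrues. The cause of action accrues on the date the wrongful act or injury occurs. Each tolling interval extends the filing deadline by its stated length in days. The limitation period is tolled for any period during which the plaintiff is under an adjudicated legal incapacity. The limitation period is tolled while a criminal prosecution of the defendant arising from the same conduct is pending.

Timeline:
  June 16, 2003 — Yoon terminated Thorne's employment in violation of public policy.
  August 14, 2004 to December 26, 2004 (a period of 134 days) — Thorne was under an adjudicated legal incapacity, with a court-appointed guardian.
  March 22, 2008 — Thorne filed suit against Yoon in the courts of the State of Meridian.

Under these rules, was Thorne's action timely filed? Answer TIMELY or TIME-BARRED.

TIMELY

The cause of action accrued on June 16, 2003, the date of the act.
Adding the 54 months base period to June 16, 2003 gives a deadline of December 16, 2007, before any tolling.
Because the plaintiff's legal incapacity ran from August 14, 2004 to December 26, 2004, the deadline is extended by 134 days to April 28, 2008.
Thorne filed on March 22, 2008, before the April 28, 2008 deadline, so the action is timely.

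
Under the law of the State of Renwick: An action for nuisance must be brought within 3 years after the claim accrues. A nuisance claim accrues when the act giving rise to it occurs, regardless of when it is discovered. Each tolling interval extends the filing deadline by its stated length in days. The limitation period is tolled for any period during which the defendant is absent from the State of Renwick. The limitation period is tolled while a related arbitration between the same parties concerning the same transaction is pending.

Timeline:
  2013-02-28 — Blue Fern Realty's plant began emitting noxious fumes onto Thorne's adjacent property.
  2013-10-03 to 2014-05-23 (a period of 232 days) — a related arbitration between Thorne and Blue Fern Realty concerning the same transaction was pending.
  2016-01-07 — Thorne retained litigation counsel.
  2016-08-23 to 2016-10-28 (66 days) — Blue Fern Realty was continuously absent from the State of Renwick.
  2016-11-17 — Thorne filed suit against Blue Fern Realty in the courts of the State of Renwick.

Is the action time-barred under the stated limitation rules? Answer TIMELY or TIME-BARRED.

The claim accrued on 2013-02-28, the date of the act.
3 years from 2013-02-28 is 2016-02-28.
The period was tolled for 232 days by the pending related arbitration (2013-10-03 to 2014-05-23), pushing the deadline to 2016-10-17.
Because the defendant's absence from the jurisdiction ran from 2016-08-23 to 2016-10-28, the deadline is extended by 66 days to 2016-12-22.
None of the other events listed affects the running of the period under the stated rules.
Filing on 2016-11-17 beat the 2016-12-22 deadline — the action is timely.

TIMELY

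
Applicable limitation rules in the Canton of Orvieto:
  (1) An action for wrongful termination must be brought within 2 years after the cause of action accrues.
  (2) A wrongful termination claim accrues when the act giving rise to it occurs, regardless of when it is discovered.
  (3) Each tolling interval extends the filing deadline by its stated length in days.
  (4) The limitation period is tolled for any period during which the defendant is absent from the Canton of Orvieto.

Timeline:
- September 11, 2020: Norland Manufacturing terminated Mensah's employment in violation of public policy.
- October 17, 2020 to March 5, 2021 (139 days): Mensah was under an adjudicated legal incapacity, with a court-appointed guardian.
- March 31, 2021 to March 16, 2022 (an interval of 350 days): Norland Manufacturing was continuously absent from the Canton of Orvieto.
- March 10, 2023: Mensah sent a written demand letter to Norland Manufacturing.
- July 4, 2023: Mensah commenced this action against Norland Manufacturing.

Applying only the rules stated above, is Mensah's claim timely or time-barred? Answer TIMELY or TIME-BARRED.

TIMELY

The claim accrued on September 11, 2020, when the wrongful act occurred.
Adding the 2 years base period to September 11, 2020 gives a deadline of September 11, 2022, before any tolling.
The defendant's absence from the jurisdiction from March 31, 2021 to March 16, 2022 tolled the period for 350 days, extending the deadline to August 27, 2023.
The plaintiff's legal incapacity from October 17, 2020 to March 5, 2021 does not toll the period, because no stated rule makes the plaintiff's incapacity a tolling event.
The other events in the timeline have no effect on the limitation period under the stated rules.
The July 4, 2023 filing precedes the August 27, 2023 deadline; the claim is timely.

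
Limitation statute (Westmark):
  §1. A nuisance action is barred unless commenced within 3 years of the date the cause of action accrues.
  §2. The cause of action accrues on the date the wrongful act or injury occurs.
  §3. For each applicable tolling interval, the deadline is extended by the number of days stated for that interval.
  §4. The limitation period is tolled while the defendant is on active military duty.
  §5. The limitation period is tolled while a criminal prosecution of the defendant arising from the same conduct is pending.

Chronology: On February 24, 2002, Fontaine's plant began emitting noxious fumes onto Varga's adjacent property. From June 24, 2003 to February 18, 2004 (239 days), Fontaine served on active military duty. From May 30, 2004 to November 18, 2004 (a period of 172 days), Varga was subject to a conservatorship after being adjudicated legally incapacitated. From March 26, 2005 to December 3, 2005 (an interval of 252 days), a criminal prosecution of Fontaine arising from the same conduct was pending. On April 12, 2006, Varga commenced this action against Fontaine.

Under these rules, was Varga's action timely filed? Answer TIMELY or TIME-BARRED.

The limitation period began to run on February 24, 2002.
Adding the 3 years base period to February 24, 2002 gives a deadline of February 24, 2005, before any tolling.
The period was tolled for 239 days by the defendant's active military service (June 24, 2003 to February 18, 2004), pushing the deadline to October 21, 2005.
The period was tolled for 252 days by the pending criminal prosecution (March 26, 2005 to December 3, 2005), pushing the deadline to June 30, 2006.
The plaintiff's legal incapacity from May 30, 2004 to November 18, 2004 does not toll the period, because no stated rule makes the plaintiff's incapacity a tolling event.
Varga filed on April 12, 2006, before the June 30, 2006 deadline, so the action is timely.

TIMELY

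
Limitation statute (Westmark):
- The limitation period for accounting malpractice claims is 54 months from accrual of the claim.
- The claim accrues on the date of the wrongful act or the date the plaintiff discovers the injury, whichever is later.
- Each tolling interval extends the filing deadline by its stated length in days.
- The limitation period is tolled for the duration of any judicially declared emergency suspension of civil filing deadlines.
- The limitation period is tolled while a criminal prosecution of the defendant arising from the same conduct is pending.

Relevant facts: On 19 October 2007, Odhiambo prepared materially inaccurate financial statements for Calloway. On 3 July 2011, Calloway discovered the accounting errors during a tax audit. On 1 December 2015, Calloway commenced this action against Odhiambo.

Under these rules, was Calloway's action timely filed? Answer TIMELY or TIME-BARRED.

The claim accrued on 3 July 2011 — the later of the 19 October 2007 act and the 3 July 2011 discovery.
The untolled deadline — 54 months after 3 July 2011 — is 3 January 2016.
Calloway filed on 1 December 2015, before the 3 January 2016 deadline, so the action is timely.

TIMELY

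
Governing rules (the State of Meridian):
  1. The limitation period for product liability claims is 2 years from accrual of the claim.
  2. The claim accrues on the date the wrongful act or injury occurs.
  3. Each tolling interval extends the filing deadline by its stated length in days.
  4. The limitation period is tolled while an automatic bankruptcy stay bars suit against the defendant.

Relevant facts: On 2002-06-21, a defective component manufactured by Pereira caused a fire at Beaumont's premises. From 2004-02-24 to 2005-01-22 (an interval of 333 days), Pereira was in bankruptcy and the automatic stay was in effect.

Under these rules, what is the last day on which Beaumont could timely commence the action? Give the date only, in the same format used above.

2005-05-20

The limitation period began to run on 2002-06-21.
The untolled deadline — 2 years after 2002-06-21 — is 2004-06-21.
The automatic bankruptcy stay from 2004-02-24 to 2005-01-22 tolled the period for 333 days, extending the deadline to 2005-05-20.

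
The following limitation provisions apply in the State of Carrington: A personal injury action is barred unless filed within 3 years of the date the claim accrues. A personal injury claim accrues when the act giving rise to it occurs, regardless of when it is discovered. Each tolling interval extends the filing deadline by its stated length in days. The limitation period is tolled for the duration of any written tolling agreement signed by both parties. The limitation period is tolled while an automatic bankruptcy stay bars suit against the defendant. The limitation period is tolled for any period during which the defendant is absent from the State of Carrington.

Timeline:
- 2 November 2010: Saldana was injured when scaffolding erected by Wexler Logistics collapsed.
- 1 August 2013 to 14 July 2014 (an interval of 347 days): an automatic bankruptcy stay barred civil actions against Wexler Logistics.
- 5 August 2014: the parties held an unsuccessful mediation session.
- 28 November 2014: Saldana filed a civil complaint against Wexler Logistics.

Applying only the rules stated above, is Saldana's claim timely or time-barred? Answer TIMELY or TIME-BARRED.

The claim accrued on 2 November 2010, the date of the act.
The untolled deadline — 3 years after 2 November 2010 — is 2 November 2013.
The automatic bankruptcy stay from 1 August 2013 to 14 July 2014 tolled the period for 347 days, extending the deadline to 15 October 2014.
Nothing else in the chronology tolls or restarts the period.
Saldana filed on 28 November 2014, after the 15 October 2014 deadline, so the action is time-barred.

TIME-BARRED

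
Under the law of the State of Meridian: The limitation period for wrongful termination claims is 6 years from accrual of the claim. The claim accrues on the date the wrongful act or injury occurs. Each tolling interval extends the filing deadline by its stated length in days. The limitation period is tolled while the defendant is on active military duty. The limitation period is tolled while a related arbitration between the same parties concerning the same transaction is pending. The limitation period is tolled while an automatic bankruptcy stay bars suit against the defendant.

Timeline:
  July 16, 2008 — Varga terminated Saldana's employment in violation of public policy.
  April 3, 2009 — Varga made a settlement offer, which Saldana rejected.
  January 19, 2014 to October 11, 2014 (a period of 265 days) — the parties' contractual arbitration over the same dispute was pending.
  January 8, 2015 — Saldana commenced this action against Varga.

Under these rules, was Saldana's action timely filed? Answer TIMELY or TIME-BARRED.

TIMELY

The limitation period began to run on July 16, 2008.
The untolled deadline — 6 years after July 16, 2008 — is July 16, 2014.
Because the pending related arbitration ran from January 19, 2014 to October 11, 2014, the deadline is extended by 265 days to April 7, 2015.
None of the other events listed affects the running of the period under the stated rules.
Filing on January 8, 2015 beat the April 7, 2015 deadline — the action is timely.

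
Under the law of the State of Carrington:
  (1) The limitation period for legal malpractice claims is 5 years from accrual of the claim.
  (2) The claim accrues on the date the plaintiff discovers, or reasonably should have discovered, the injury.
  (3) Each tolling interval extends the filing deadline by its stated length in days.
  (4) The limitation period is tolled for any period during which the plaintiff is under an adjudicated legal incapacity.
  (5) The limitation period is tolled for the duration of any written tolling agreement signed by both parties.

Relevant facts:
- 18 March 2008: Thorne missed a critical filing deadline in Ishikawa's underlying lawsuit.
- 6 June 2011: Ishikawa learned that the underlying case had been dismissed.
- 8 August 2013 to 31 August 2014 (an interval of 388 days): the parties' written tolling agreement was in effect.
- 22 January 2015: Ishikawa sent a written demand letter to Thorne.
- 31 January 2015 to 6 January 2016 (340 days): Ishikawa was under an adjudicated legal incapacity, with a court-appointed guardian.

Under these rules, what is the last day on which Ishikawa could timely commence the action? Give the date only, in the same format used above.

Under the discovery rule, the claim accrued on 6 June 2011, when Ishikawa discovered the injury — not on the 18 March 2008 date of the underlying act.
5 years from 6 June 2011 is 6 June 2016.
The written tolling agreement from 8 August 2013 to 31 August 2014 tolled the period for 388 days, extending the deadline to 29 June 2017.
Because the plaintiff's legal incapacity ran from 31 January 2015 to 6 January 2016, the deadline is extended by 340 days to 4 June 2018.
Nothing else in the chronology tolls or restarts the period.

4 June 2018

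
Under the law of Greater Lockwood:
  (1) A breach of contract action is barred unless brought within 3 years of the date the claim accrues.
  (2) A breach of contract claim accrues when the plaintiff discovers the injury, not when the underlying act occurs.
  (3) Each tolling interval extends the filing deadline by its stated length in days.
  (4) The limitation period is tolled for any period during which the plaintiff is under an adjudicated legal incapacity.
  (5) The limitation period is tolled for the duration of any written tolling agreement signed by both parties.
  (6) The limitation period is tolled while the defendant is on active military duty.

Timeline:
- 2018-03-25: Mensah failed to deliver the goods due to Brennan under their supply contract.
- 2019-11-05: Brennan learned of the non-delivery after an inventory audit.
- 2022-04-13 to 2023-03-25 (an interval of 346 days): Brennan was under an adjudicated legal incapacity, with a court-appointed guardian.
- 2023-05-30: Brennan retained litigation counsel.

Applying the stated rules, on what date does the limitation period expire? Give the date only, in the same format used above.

Accrual is tied to discovery, so the period began on 2019-11-05 rather than on 2018-03-25 when the act occurred.
The untolled deadline — 3 years after 2019-11-05 — is 2022-11-05.
The plaintiff's legal incapacity from 2022-04-13 to 2023-03-25 tolled the period for 346 days, extending the deadline to 2023-10-17.
Nothing else in the chronology tolls or restarts the period.

2023-10-17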